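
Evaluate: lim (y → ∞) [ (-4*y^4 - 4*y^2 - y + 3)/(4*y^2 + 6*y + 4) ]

The numerator has higher degree (4 > 2); the quotient behaves like (-4/(4))·y^2 for large |y|.
As y → +∞ this diverges to -∞.

-∞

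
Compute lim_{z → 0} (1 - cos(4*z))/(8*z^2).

1

Substitution gives 0/0.
Use (1 − cos u)/u² → 1/2 with u = 4z: the limit is 4²/(2·8) = 1.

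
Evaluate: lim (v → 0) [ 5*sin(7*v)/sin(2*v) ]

Substitution gives 0/0.
Divide numerator and denominator by v: sin(7v)/v → 7 and sin(2v)/v → 2, so the limit is 5·7/2 = 35/2.

35/2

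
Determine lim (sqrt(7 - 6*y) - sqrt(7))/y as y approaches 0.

-3*√(7)/7

A 0/0 form; rationalise with √(7 - 6y) + √7. This collapses the numerator to -6y, leaving -6/(√(7 - 6y) + √7) → -6/(2√7) = -3*√(7)/7.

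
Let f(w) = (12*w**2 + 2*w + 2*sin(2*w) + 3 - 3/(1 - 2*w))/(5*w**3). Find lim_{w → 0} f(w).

-16/3

Substitution gives 0/0; apply L'Hôpital's rule 3 times.
After differentiating numerator and denominator 3 times the quotient is (-16*cos(2*w) - 144/(2*w - 1)^4)/(30); at w = 0 this is -16/3.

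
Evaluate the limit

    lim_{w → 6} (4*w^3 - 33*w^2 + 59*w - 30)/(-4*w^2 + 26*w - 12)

-95/22

Since w = 6 makes numerator and denominator zero, (w - 6) divides both.
Cancelling it gives (4*w^2 - 9*w + 5)/(2 - 4*w); now plug in w = 6 to get -95/22.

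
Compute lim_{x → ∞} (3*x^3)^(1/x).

Base → ∞ and exponent → 0: an ∞^0 form.
Take logs: (1/x)·ln(3·x^3) = (ln 3 + 3·ln x)/x → 0.
So the limit is e^0 = 1.

1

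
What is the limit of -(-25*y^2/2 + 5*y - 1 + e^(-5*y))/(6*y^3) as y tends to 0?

125/36

Direct substitution gives 0/0.
Apply L'Hôpital: lim (-25*y + 5 - 5*e^(-5*y))/(-18*y^2), still 0/0.
Apply L'Hôpital: lim (-25 + 25*e^(-5*y))/(-36*y), still 0/0.
After 3 applications of L'Hôpital's rule the quotient is (-125*e^(-5*y))/(-36); substituting y = 0 gives 125/36.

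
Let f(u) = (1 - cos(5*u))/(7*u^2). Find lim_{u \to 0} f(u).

Substitution gives 0/0.
Use (1 − cos θ)/θ² → 1/2 with θ = 5u: the limit is 5²/(2·7) = 25/14.

25/14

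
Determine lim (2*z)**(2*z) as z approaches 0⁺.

1

Base → 0⁺ and exponent → 0⁺: a 0^0 form.
Take logs: 2z·ln(2z). This is 0·(−∞); rewriting as ln(2z)/(1/(2z)) and applying L'Hôpital gives 0.
Hence the limit is e^0 = 1.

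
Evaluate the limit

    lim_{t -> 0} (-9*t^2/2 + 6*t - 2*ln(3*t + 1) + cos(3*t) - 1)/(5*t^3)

-18/5

Substitution gives 0/0; apply L'Hôpital's rule 3 times.
After differentiating numerator and denominator 3 times the quotient is (27*sin(3*t) - 108/(3*t + 1)^3)/(30); at t = 0 this is -18/5.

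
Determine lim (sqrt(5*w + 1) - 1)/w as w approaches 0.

A 0/0 form; rationalise with √(1 + 5w) + √1. This collapses the numerator to 5w, leaving 5/(√(1 + 5w) + √1) → 5/(2√1) = 5/2.

5/2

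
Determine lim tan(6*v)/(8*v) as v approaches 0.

Substitution gives 0/0.
Since tan(u)/u → 1 as u → 0, tan(6v)/(6v) → 1 and the limit is 6/8 = 3/4.

3/4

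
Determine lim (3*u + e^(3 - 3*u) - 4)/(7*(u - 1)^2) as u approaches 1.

9/14

Direct substitution gives 0/0.
Apply L'Hôpital: lim (3 - 3*e^(3 - 3*u))/(14*u - 14), still 0/0.
After 2 applications of L'Hôpital's rule the quotient is (9*e^(3 - 3*u))/(14); substituting u = 1 gives 9/14.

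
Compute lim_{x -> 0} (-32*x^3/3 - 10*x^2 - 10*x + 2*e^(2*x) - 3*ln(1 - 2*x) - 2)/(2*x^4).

Substitution gives 0/0 (the numerator vanishes to order 4).
Expand each term to order x^4: the coefficient of x^4 in 2·e^(2x) is 4/3 and in -3·ln(1 - 2x) is 12.
Lower-order terms cancel with the polynomial part, so the numerator is (40/3)·x^4 + o(x^4), and the limit is (40/3)/(2) = 20/3.

20/3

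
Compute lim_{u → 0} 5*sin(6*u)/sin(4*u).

15/2

Substitution gives 0/0.
Divide numerator and denominator by u: sin(6u)/u → 6 and sin(4u)/u → 4, so the limit is 5·6/4 = 15/2.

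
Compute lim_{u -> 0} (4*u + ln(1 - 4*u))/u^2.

Direct substitution gives 0/0.
Apply L'Hôpital: lim (4 - 4/(1 - 4*u))/(2*u), still 0/0.
After 2 applications of L'Hôpital's rule the quotient is (-16/(1 - 4*u)^2)/(2); substituting u = 0 gives -8.

-8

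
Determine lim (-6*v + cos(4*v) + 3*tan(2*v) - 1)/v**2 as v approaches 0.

-8

Substitution gives 0/0; apply L'Hôpital's rule 2 times.
After differentiating numerator and denominator 2 times the quotient is (-16*cos(4*v) + 24*tan(2*v)^3 + 24*tan(2*v))/(2); at v = 0 this is -8.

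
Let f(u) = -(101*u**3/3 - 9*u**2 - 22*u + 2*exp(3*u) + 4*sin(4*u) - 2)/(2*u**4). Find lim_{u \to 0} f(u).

Substitution gives 0/0 (the numerator vanishes to order 4).
Expand each term to order u^4: the coefficient of u^4 in 4·sin(4u) is 0 and in 2·e^(3u) is 27/4.
Lower-order terms cancel with the polynomial part, so the numerator is (27/4)·u^4 + o(u^4), and the limit is (27/4)/(-2) = -27/8.

-27/8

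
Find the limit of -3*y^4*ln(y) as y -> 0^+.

0

This is a 0·(−∞) form. Rewrite as -3·ln(y) / y^(−4) and apply L'Hôpital:
the derivative quotient is -3·(1/y) / (−4·y^(−5)) = (3/4)·y^4 → 0.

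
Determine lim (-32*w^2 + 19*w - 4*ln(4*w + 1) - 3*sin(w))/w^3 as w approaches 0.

Substitution gives 0/0; apply L'Hôpital's rule 3 times.
After differentiating numerator and denominator 3 times the quotient is (3*cos(w) - 512/(4*w + 1)^3)/(6); at w = 0 this is -509/6.

-509/6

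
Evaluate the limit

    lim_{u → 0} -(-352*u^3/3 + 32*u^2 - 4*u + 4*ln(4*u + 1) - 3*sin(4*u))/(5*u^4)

256/5

Substitution gives 0/0; apply L'Hôpital's rule 4 times.
After differentiating numerator and denominator 4 times the quotient is (-768*sin(4*u) - 6144/(4*u + 1)^4)/(-120); at u = 0 this is 256/5.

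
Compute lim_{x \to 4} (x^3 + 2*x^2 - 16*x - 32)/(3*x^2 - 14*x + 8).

24/5

Direct substitution gives 0/0, so factor. Both numerator and denominator have (x - 4) as a factor.
After cancelling, the expression reduces to (x^2 + 6*x + 8)/(3*x - 2).
Substituting x = 4 gives 24/5.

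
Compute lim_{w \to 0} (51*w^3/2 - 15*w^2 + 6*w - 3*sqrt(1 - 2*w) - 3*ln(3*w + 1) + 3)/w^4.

501/8

Substitution gives 0/0; apply L'Hôpital's rule 4 times.
After differentiating numerator and denominator 4 times the quotient is (1458/(3*w + 1)^4 + 45/(1 - 2*w)^(7/2))/(24); at w = 0 this is 501/8.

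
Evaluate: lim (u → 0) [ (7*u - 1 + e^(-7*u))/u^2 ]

Direct substitution gives 0/0.
Apply L'Hôpital: lim (7 - 7*e^(-7*u))/(2*u), still 0/0.
After 2 applications of L'Hôpital's rule the quotient is (49*e^(-7*u))/(2); substituting u = 0 gives 49/2.

49/2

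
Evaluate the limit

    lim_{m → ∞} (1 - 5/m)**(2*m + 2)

e^(-10)

The base → 1 and the exponent → ∞: a 1^∞ form.
Take logarithms: (2m + 2)·ln(1 - 5/m). Since ln(1+u) ~ u for small u, this behaves like (2m)·(-5/m) → -10.
So the limit is e^(-10).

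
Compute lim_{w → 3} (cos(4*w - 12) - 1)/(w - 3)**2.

Direct substitution gives 0/0.
Apply L'Hôpital: lim (-4*sin(4*w - 12))/(2*w - 6), still 0/0.
After 2 applications of L'Hôpital's rule the quotient is (-16*cos(4*w - 12))/(2); substituting w = 3 gives -8.

-8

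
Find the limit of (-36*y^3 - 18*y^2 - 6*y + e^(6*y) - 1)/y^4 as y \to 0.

54

Direct substitution gives 0/0.
Apply L'Hôpital: lim (-108*y^2 - 36*y + 6*e^(6*y) - 6)/(4*y^3), still 0/0.
Apply L'Hôpital: lim (-216*y + 36*e^(6*y) - 36)/(12*y^2), still 0/0.
Apply L'Hôpital: lim (216*e^(6*y) - 216)/(24*y), still 0/0.
After 4 applications of L'Hôpital's rule the quotient is (1296*e^(6*y))/(24); substituting y = 0 gives 54.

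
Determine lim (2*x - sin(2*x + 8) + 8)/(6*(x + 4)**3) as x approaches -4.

2/9

Direct substitution gives 0/0.
Apply L'Hôpital: lim (2 - 2*cos(2*x + 8))/(18*(x + 4)^2), still 0/0.
Apply L'Hôpital: lim (4*sin(2*x + 8))/(36*x + 144), still 0/0.
After 3 applications of L'Hôpital's rule the quotient is (8*cos(2*x + 8))/(36); substituting x = -4 gives 2/9.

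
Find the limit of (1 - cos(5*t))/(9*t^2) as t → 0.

25/18

Substitution gives 0/0.
Use (1 − cos u)/u² → 1/2 with u = 5t: the limit is 5²/(2·9) = 25/18.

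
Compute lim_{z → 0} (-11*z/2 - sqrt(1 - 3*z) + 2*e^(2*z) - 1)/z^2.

Substitution gives 0/0; apply L'Hôpital's rule 2 times.
After differentiating numerator and denominator 2 times the quotient is (8*e^(2*z) + 9/(4*(1 - 3*z)^(3/2)))/(2); at z = 0 this is 41/8.

41/8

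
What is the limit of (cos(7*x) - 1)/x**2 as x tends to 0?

-49/2

Direct substitution gives 0/0.
Apply L'Hôpital: lim (-7*sin(7*x))/(2*x), still 0/0.
After 2 applications of L'Hôpital's rule the quotient is (-49*cos(7*x))/(2); substituting x = 0 gives -49/2.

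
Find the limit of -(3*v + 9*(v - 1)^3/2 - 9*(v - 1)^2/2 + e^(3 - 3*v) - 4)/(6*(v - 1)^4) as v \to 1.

Direct substitution gives 0/0.
Apply L'Hôpital: lim (-9*v + 27*(v - 1)^2/2 - 3*e^(3 - 3*v) + 12)/(-24*(v - 1)^3), still 0/0.
Apply L'Hôpital: lim (27*v + 9*e^(3 - 3*v) - 36)/(-72*(v - 1)^2), still 0/0.
Apply L'Hôpital: lim (27 - 27*e^(3 - 3*v))/(144 - 144*v), still 0/0.
After 4 applications of L'Hôpital's rule the quotient is (81*e^(3 - 3*v))/(-144); substituting v = 1 gives -9/16.

-9/16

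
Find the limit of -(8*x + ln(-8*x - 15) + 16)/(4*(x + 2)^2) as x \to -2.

Direct substitution gives 0/0.
Apply L'Hôpital: lim (8 - 8/(-8*x - 15))/(-8*x - 16), still 0/0.
After 2 applications of L'Hôpital's rule the quotient is (-64/(-8*x - 15)^2)/(-8); substituting x = -2 gives 8.

8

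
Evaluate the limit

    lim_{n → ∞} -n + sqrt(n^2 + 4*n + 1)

2

An ∞ − ∞ form. Rationalising with the conjugate, the difference becomes (4n + 1) / (√(n^2 + 4*n + 1) + n).
For large n the denominator behaves like 2·n, so the quotient tends to 4/2 = 2.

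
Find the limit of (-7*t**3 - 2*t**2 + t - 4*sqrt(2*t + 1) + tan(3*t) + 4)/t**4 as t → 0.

5/2

Substitution gives 0/0 (the numerator vanishes to order 4).
Expand each term to order t^4: the coefficient of t^4 in tan(3t) is 0 and in -4·√(1 + 2t) is 5/2.
Lower-order terms cancel with the polynomial part, so the numerator is (5/2)·t^4 + o(t^4), and the limit is (5/2)/(1) = 5/2.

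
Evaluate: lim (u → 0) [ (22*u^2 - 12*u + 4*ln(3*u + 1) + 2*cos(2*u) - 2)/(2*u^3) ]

18

Substitution gives 0/0 (the numerator vanishes to order 3).
Expand each term to order u^3: the coefficient of u^3 in 4·ln(1 + 3u) is 36 and in 2·cos(2u) is 0.
Lower-order terms cancel with the polynomial part, so the numerator is (36)·u^3 + o(u^3), and the limit is (36)/(2) = 18.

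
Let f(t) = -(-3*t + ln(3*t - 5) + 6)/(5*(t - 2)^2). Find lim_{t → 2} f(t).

Direct substitution gives 0/0.
Apply L'Hôpital: lim (-3 + 3/(3*t - 5))/(20 - 10*t), still 0/0.
After 2 applications of L'Hôpital's rule the quotient is (-9/(3*t - 5)^2)/(-10); substituting t = 2 gives 9/10.

9/10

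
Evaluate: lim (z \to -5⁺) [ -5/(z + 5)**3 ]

-∞

As z → -5⁺, (z + 5) → 0⁺, so (z + 5)^3 → 0⁺ and -5/(z + 5)^3 → -∞.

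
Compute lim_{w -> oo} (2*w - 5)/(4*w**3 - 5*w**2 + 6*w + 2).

0

The denominator has degree 3 and the numerator degree 1. Dividing numerator and denominator by w^3 sends every term to 0 except the leading denominator term, so the limit is 0.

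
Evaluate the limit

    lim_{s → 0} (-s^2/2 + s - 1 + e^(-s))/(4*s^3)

-1/24

Direct substitution gives 0/0.
Apply L'Hôpital: lim (-s + 1 - e^(-s))/(12*s^2), still 0/0.
Apply L'Hôpital: lim (-1 + e^(-s))/(24*s), still 0/0.
After 3 applications of L'Hôpital's rule the quotient is (-e^(-s))/(24); substituting s = 0 gives -1/24.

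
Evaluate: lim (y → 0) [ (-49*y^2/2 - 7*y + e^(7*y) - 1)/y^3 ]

343/6

Direct substitution gives 0/0.
Apply L'Hôpital: lim (-49*y + 7*e^(7*y) - 7)/(3*y^2), still 0/0.
Apply L'Hôpital: lim (49*e^(7*y) - 49)/(6*y), still 0/0.
After 3 applications of L'Hôpital's rule the quotient is (343*e^(7*y))/(6); substituting y = 0 gives 343/6.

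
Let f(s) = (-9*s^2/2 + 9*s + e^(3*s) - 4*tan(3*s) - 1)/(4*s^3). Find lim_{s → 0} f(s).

Substitution gives 0/0; apply L'Hôpital's rule 3 times.
After differentiating numerator and denominator 3 times the quotient is (27*e^(3*s) - 648*tan(3*s)^4 - 864*tan(3*s)^2 - 216)/(24); at s = 0 this is -63/8.

-63/8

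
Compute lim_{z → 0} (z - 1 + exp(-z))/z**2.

1/2

Direct substitution gives 0/0.
Apply L'Hôpital: lim (1 - e^(-z))/(2*z), still 0/0.
After 2 applications of L'Hôpital's rule the quotient is (e^(-z))/(2); substituting z = 0 gives 1/2.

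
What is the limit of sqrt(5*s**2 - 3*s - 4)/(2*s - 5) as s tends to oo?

√(5)/2

For large |s|, √(5*s^2 - 3*s - 4) ≈ √5·|s| and the denominator ≈ 2s.
Since s → +∞, |s| = s, giving √5/(2) = √(5)/2.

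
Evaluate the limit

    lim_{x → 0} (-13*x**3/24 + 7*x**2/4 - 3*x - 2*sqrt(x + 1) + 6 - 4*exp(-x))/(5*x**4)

Substitution gives 0/0 (the numerator vanishes to order 4).
Expand each term to order x^4: the coefficient of x^4 in -4·e^(-x) is -1/6 and in -2·√(1 + x) is 5/64.
Lower-order terms cancel with the polynomial part, so the numerator is (-17/192)·x^4 + o(x^4), and the limit is (-17/192)/(5) = -17/960.

-17/960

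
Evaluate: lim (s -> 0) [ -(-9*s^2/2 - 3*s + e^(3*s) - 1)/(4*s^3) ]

-9/8

Direct substitution gives 0/0.
Apply L'Hôpital: lim (-9*s + 3*e^(3*s) - 3)/(-12*s^2), still 0/0.
Apply L'Hôpital: lim (9*e^(3*s) - 9)/(-24*s), still 0/0.
After 3 applications of L'Hôpital's rule the quotient is (27*e^(3*s))/(-24); substituting s = 0 gives -9/8.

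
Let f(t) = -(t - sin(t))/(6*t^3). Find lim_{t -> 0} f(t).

Direct substitution gives 0/0.
Apply L'Hôpital: lim (1 - cos(t))/(-18*t^2), still 0/0.
Apply L'Hôpital: lim (sin(t))/(-36*t), still 0/0.
After 3 applications of L'Hôpital's rule the quotient is (cos(t))/(-36); substituting t = 0 gives -1/36.

-1/36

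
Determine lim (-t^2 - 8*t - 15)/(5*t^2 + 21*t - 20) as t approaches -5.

Direct substitution gives 0/0, so factor. Both numerator and denominator have (t + 5) as a factor.
After cancelling, the expression reduces to (-t - 3)/(5*t - 4).
Substituting t = -5 gives -2/29.

-2/29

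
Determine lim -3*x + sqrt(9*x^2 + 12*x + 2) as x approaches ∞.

This has the form ∞ − ∞. Multiply and divide by the conjugate √(9*x^2 + 12*x + 2) + 3x.
That gives (12x + 2) / (√(9*x^2 + 12*x + 2) + 3x).
Divide numerator and denominator by x: the limit is 12/(2·3) = 2.

2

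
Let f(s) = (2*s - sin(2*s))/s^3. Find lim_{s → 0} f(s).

Direct substitution gives 0/0.
Apply L'Hôpital: lim (2 - 2*cos(2*s))/(3*s^2), still 0/0.
Apply L'Hôpital: lim (4*sin(2*s))/(6*s), still 0/0.
After 3 applications of L'Hôpital's rule the quotient is (8*cos(2*s))/(6); substituting s = 0 gives 4/3.

4/3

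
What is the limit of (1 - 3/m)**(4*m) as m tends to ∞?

e^(-12)

The base → 1 and the exponent → ∞: a 1^∞ form.
Take logarithms: (4m)·ln(1 - 3/m). Since ln(1+u) ~ u for small u, this behaves like (4m)·(-3/m) → -12.
So the limit is e^(-12).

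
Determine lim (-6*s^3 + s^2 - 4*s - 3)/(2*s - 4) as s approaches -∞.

The numerator has higher degree (3 > 1); the quotient behaves like (-6/(2))·s^2 for large |s|.
As s → −∞ this diverges to -∞.

-∞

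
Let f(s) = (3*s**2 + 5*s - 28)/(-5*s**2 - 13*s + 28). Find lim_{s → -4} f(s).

-19/27

Since s = -4 makes numerator and denominator zero, (s + 4) divides both.
Cancelling it gives (3*s - 7)/(7 - 5*s); now plug in s = -4 to get -19/27.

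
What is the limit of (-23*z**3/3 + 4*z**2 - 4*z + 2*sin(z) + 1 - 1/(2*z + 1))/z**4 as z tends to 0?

Substitution gives 0/0; apply L'Hôpital's rule 4 times.
After differentiating numerator and denominator 4 times the quotient is (2*sin(z) - 384/(2*z + 1)^5)/(24); at z = 0 this is -16.

-16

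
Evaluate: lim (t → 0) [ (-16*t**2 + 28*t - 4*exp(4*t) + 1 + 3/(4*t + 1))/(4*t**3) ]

Substitution gives 0/0 (the numerator vanishes to order 3).
Expand each term to order t^3: the coefficient of t^3 in 3·1/(1 + 4t) is -192 and in -4·e^(4t) is -128/3.
Lower-order terms cancel with the polynomial part, so the numerator is (-704/3)·t^3 + o(t^3), and the limit is (-704/3)/(4) = -176/3.

-176/3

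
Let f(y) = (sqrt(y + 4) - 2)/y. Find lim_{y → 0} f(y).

Substitution gives 0/0. Multiply numerator and denominator by the conjugate √(4 + y) + √4.
The numerator becomes (4 + y) − 4 = y, so the expression simplifies to 1/(√(4 + y) + √4).
Letting y → 0 gives 1/(2√4) = 1/4.

1/4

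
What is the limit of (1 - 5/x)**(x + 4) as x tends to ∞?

The base → 1 and the exponent → ∞: a 1^∞ form.
Take logarithms: (x + 4)·ln(1 - 5/x). Since ln(1+u) ~ u for small u, this behaves like (x)·(-5/x) → -5.
So the limit is e^(-5).

e^(-5)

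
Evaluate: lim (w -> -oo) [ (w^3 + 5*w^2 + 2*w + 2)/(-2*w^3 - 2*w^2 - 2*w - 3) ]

Numerator and denominator both have degree 3.
Dividing every term by w^3, all lower-order terms vanish and the limit is the ratio of leading coefficients, 1/(-2) = -1/2.

-1/2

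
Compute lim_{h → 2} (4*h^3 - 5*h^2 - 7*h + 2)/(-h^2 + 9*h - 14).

21/5

Since h = 2 makes numerator and denominator zero, (h - 2) divides both.
Cancelling it gives (4*h^2 + 3*h - 1)/(7 - h); now plug in h = 2 to get 21/5.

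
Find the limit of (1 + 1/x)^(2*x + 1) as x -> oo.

e^(2)

Let L be the limit and take ln: ln L = lim (2x + 1)·ln(1 + 1/x) = lim (2x + 1)·(1/x + O(1/x²)) = 2.
Hence L = e^(2).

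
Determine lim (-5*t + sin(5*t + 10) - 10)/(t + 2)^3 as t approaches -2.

Direct substitution gives 0/0.
Apply L'Hôpital: lim (5*cos(5*t + 10) - 5)/(3*(t + 2)^2), still 0/0.
Apply L'Hôpital: lim (-25*sin(5*t + 10))/(6*t + 12), still 0/0.
After 3 applications of L'Hôpital's rule the quotient is (-125*cos(5*t + 10))/(6); substituting t = -2 gives -125/6.

-125/6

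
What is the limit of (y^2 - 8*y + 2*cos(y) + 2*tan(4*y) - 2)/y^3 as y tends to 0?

Substitution gives 0/0; apply L'Hôpital's rule 3 times.
After differentiating numerator and denominator 3 times the quotient is (2*sin(y) + 768*tan(4*y)^4 + 1024*tan(4*y)^2 + 256)/(6); at y = 0 this is 128/3.

128/3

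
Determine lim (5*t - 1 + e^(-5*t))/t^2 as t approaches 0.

Direct substitution gives 0/0.
Apply L'Hôpital: lim (5 - 5*e^(-5*t))/(2*t), still 0/0.
After 2 applications of L'Hôpital's rule the quotient is (25*e^(-5*t))/(2); substituting t = 0 gives 25/2.

25/2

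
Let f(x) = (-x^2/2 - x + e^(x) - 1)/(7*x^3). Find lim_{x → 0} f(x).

1/42

Direct substitution gives 0/0.
Apply L'Hôpital: lim (-x + e^(x) - 1)/(21*x^2), still 0/0.
Apply L'Hôpital: lim (e^(x) - 1)/(42*x), still 0/0.
After 3 applications of L'Hôpital's rule the quotient is (e^(x))/(42); substituting x = 0 gives 1/42.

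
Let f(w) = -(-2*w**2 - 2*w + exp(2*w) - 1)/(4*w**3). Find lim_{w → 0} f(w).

-1/3

Direct substitution gives 0/0.
Apply L'Hôpital: lim (-4*w + 2*e^(2*w) - 2)/(-12*w^2), still 0/0.
Apply L'Hôpital: lim (4*e^(2*w) - 4)/(-24*w), still 0/0.
After 3 applications of L'Hôpital's rule the quotient is (8*e^(2*w))/(-24); substituting w = 0 gives -1/3.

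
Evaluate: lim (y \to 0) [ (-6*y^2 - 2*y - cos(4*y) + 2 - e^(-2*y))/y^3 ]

4/3

Substitution gives 0/0; apply L'Hôpital's rule 3 times.
After differentiating numerator and denominator 3 times the quotient is (-64*sin(4*y) + 8*e^(-2*y))/(6); at y = 0 this is 4/3.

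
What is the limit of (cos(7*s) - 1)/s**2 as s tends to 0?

Direct substitution gives 0/0.
Apply L'Hôpital: lim (-7*sin(7*s))/(2*s), still 0/0.
After 2 applications of L'Hôpital's rule the quotient is (-49*cos(7*s))/(2); substituting s = 0 gives -49/2.

-49/2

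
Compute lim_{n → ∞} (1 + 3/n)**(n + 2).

The base → 1 and the exponent → ∞: a 1^∞ form.
Take logarithms: (n + 2)·ln(1 + 3/n). Since ln(1+u) ~ u for small u, this behaves like (n)·(3/n) → 3.
So the limit is e^(3).

e^(3)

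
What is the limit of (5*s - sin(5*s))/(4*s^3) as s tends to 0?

125/24

Direct substitution gives 0/0.
Apply L'Hôpital: lim (5 - 5*cos(5*s))/(12*s^2), still 0/0.
Apply L'Hôpital: lim (25*sin(5*s))/(24*s), still 0/0.
After 3 applications of L'Hôpital's rule the quotient is (125*cos(5*s))/(24); substituting s = 0 gives 125/24.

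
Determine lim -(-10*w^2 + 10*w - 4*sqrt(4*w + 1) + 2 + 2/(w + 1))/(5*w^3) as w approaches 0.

18/5

Substitution gives 0/0 (the numerator vanishes to order 3).
Expand each term to order w^3: the coefficient of w^3 in -4·√(1 + 4w) is -16 and in 2·1/(1 + w) is -2.
Lower-order terms cancel with the polynomial part, so the numerator is (-18)·w^3 + o(w^3), and the limit is (-18)/(-5) = 18/5.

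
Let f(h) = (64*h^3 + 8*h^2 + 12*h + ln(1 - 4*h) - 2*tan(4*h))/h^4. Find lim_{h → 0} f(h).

-64

Substitution gives 0/0 (the numerator vanishes to order 4).
Expand each term to order h^4: the coefficient of h^4 in ln(1 - 4h) is -64 and in -2·tan(4h) is 0.
Lower-order terms cancel with the polynomial part, so the numerator is (-64)·h^4 + o(h^4), and the limit is (-64)/(1) = -64.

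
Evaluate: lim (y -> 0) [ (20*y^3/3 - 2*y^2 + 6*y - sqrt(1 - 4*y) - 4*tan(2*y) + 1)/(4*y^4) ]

Substitution gives 0/0 (the numerator vanishes to order 4).
Expand each term to order y^4: the coefficient of y^4 in −√(1 - 4y) is 10 and in -4·tan(2y) is 0.
Lower-order terms cancel with the polynomial part, so the numerator is (10)·y^4 + o(y^4), and the limit is (10)/(4) = 5/2.

5/2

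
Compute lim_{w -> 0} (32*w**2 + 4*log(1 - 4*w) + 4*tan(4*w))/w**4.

Substitution gives 0/0 (the numerator vanishes to order 4).
Expand each term to order w^4: the coefficient of w^4 in 4·ln(1 - 4w) is -256 and in 4·tan(4w) is 0.
Lower-order terms cancel with the polynomial part, so the numerator is (-256)·w^4 + o(w^4), and the limit is (-256)/(1) = -256.

-256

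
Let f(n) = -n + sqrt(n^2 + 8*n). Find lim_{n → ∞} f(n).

4

An ∞ − ∞ form. Rationalising with the conjugate, the difference becomes (8n) / (√(n^2 + 8*n) + n).
For large n the denominator behaves like 2·n, so the quotient tends to 8/2 = 4.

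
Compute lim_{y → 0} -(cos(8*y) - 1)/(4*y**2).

8

Direct substitution gives 0/0.
Apply L'Hôpital: lim (-8*sin(8*y))/(-8*y), still 0/0.
After 2 applications of L'Hôpital's rule the quotient is (-64*cos(8*y))/(-8); substituting y = 0 gives 8.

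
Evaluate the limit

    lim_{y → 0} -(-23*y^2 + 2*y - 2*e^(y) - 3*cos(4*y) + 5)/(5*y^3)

1/15

Substitution gives 0/0 (the numerator vanishes to order 3).
Expand each term to order y^3: the coefficient of y^3 in -3·cos(4y) is 0 and in -2·e^(y) is -1/3.
Lower-order terms cancel with the polynomial part, so the numerator is (-1/3)·y^3 + o(y^3), and the limit is (-1/3)/(-5) = 1/15.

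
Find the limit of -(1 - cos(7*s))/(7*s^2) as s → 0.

-7/2

Substitution gives 0/0.
Use (1 − cos u)/u² → 1/2 with u = 7s: the limit is 7²/(2·(-7)) = -7/2.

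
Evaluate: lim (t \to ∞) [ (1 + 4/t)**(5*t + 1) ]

Let L be the limit and take ln: ln L = lim (5t + 1)·ln(1 + 4/t) = lim (5t + 1)·(4/t + O(1/t²)) = 20.
Hence L = e^(20).

e^(20)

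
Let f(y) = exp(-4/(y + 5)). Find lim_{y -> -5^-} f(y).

As y → -5⁻, -4/(y + 5) → +∞, so e^(-4/(y + 5)) → ∞.

∞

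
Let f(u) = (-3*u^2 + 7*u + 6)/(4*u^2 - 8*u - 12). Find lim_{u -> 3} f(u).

-11/16

Direct substitution gives 0/0, so factor. Both numerator and denominator have (u - 3) as a factor.
After cancelling, the expression reduces to (-3*u - 2)/(4*u + 4).
Substituting u = 3 gives -11/16.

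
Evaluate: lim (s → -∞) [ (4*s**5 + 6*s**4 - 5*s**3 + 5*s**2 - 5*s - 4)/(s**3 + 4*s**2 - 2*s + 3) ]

∞

The numerator has higher degree (5 > 3); the quotient behaves like (4/(1))·s^2 for large |s|.
As s → −∞ this diverges to ∞.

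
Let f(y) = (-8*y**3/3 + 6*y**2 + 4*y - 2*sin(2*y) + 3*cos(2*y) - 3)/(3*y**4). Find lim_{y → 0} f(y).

2/3

Substitution gives 0/0; apply L'Hôpital's rule 4 times.
After differentiating numerator and denominator 4 times the quotient is (-32*sin(2*y) + 48*cos(2*y))/(72); at y = 0 this is 2/3.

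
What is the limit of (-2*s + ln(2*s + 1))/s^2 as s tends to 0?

Direct substitution gives 0/0.
Apply L'Hôpital: lim (-2 + 2/(2*s + 1))/(2*s), still 0/0.
After 2 applications of L'Hôpital's rule the quotient is (-4/(2*s + 1)^2)/(2); substituting s = 0 gives -2.

-2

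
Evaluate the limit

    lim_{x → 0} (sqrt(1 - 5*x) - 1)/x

Substitution gives 0/0. Multiply numerator and denominator by the conjugate √(1 - 5x) + √1.
The numerator becomes (1 - 5x) − 1 = -5x, so the expression simplifies to -5/(√(1 - 5x) + √1).
Letting x → 0 gives -5/(2√1) = -5/2.

-5/2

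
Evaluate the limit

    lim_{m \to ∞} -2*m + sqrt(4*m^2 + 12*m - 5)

3

An ∞ − ∞ form. Rationalising with the conjugate, the difference becomes (12m - 5) / (√(4*m^2 + 12*m - 5) + 2m).
For large m the denominator behaves like 2·2m, so the quotient tends to 12/4 = 3.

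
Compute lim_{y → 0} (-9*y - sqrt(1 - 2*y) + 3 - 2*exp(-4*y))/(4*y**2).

Substitution gives 0/0; apply L'Hôpital's rule 2 times.
After differentiating numerator and denominator 2 times the quotient is (-32*e^(-4*y) + (1 - 2*y)^(-3/2))/(8); at y = 0 this is -31/8.

-31/8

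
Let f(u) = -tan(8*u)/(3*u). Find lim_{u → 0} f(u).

-8/3

Substitution gives 0/0.
Since tan(θ)/θ → 1 as θ → 0, tan(8u)/(8u) → 1 and the limit is 8/(-3) = -8/3.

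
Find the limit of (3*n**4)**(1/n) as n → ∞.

Base → ∞ and exponent → 0: an ∞^0 form.
Take logs: (1/n)·ln(3·n^4) = (ln 3 + 4·ln n)/n → 0.
So the limit is e^0 = 1.

1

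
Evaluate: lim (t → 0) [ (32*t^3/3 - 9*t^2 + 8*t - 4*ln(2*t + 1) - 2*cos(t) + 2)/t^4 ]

191/12

Substitution gives 0/0 (the numerator vanishes to order 4).
Expand each term to order t^4: the coefficient of t^4 in -4·ln(1 + 2t) is 16 and in -2·cos(t) is -1/12.
Lower-order terms cancel with the polynomial part, so the numerator is (191/12)·t^4 + o(t^4), and the limit is (191/12)/(1) = 191/12.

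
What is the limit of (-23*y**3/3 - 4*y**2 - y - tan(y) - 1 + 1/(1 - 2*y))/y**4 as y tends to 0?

16

Substitution gives 0/0; apply L'Hôpital's rule 4 times.
After differentiating numerator and denominator 4 times the quotient is (8*tan(y)/cos(y)^2 - 24*tan(y)/cos(y)^4 - 384/(2*y - 1)^5)/(24); at y = 0 this is 16.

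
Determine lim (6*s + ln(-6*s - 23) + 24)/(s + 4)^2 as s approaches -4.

-18

Direct substitution gives 0/0.
Apply L'Hôpital: lim (6 - 6/(-6*s - 23))/(2*s + 8), still 0/0.
After 2 applications of L'Hôpital's rule the quotient is (-36/(-6*s - 23)^2)/(2); substituting s = -4 gives -18.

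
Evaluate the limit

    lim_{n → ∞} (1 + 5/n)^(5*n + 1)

e^(25)

Write it as [(1 + 5/n)^n]^(5) · (1 + 5/n)^(1). The bracketed term tends to e^(5) and the second factor to 1, so the limit is e^(25).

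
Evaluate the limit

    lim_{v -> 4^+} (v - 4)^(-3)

As v → 4⁺, (v - 4) → 0⁺, so (v - 4)^3 → 0⁺ and 1/(v - 4)^3 → ∞.

∞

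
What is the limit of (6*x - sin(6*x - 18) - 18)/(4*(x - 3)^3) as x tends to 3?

Direct substitution gives 0/0.
Apply L'Hôpital: lim (6 - 6*cos(6*x - 18))/(12*(x - 3)^2), still 0/0.
Apply L'Hôpital: lim (36*sin(6*x - 18))/(24*x - 72), still 0/0.
After 3 applications of L'Hôpital's rule the quotient is (216*cos(6*x - 18))/(24); substituting x = 3 gives 9.

9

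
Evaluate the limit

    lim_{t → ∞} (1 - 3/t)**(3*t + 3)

e^(-9)

Let L be the limit and take ln: ln L = lim (3t + 3)·ln(1 - 3/t) = lim (3t + 3)·(-3/t + O(1/t²)) = -9.
Hence L = e^(-9).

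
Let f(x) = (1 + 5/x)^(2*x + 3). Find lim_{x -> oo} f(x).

e^(10)

Let L be the limit and take ln: ln L = lim (2x + 3)·ln(1 + 5/x) = lim (2x + 3)·(5/x + O(1/x²)) = 10.
Hence L = e^(10).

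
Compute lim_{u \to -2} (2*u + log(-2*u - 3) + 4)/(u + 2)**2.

-2

Direct substitution gives 0/0.
Apply L'Hôpital: lim (2 - 2/(-2*u - 3))/(2*u + 4), still 0/0.
After 2 applications of L'Hôpital's rule the quotient is (-4/(-2*u - 3)^2)/(2); substituting u = -2 gives -2.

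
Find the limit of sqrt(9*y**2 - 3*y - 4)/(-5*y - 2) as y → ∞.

For large |y|, √(9*y^2 - 3*y - 4) ≈ √9·|y| and the denominator ≈ -5y.
Since y → +∞, |y| = y, giving √9/(-5) = -3/5.

-3/5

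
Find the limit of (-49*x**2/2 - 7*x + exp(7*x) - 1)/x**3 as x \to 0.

343/6

Direct substitution gives 0/0.
Apply L'Hôpital: lim (-49*x + 7*e^(7*x) - 7)/(3*x^2), still 0/0.
Apply L'Hôpital: lim (49*e^(7*x) - 49)/(6*x), still 0/0.
After 3 applications of L'Hôpital's rule the quotient is (343*e^(7*x))/(6); substituting x = 0 gives 343/6.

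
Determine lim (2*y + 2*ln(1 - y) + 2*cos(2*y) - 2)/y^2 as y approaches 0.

-5

Substitution gives 0/0 (the numerator vanishes to order 2).
Expand each term to order y^2: the coefficient of y^2 in 2·cos(2y) is -4 and in 2·ln(1 - y) is -1.
Lower-order terms cancel with the polynomial part, so the numerator is (-5)·y^2 + o(y^2), and the limit is (-5)/(1) = -5.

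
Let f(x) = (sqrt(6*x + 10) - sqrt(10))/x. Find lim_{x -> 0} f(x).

3*√(10)/10

A 0/0 form; rationalise with √(10 + 6x) + √10. This collapses the numerator to 6x, leaving 6/(√(10 + 6x) + √10) → 6/(2√10) = 3*√(10)/10.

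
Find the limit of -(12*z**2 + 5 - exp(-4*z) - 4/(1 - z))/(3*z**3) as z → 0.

-20/9

Substitution gives 0/0; apply L'Hôpital's rule 3 times.
After differentiating numerator and denominator 3 times the quotient is (64*e^(-4*z) - 24/(z - 1)^4)/(-18); at z = 0 this is -20/9.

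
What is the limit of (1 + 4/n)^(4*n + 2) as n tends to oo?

e^(16)

The base → 1 and the exponent → ∞: a 1^∞ form.
Take logarithms: (4n + 2)·ln(1 + 4/n). Since ln(1+u) ~ u for small u, this behaves like (4n)·(4/n) → 16.
So the limit is e^(16).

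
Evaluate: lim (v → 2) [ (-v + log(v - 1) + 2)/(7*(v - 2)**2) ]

Direct substitution gives 0/0.
Apply L'Hôpital: lim (-1 + 1/(v - 1))/(14*v - 28), still 0/0.
After 2 applications of L'Hôpital's rule the quotient is (-1/(v - 1)^2)/(14); substituting v = 2 gives -1/14.

-1/14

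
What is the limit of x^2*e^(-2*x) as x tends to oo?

0

Write as x^2/e^{2x}, an ∞/∞ form.
Exponential growth dominates any polynomial, so repeated L'Hôpital (or the standard result) gives 0.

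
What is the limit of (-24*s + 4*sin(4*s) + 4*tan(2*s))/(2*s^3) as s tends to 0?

-16

Substitution gives 0/0; apply L'Hôpital's rule 3 times.
After differentiating numerator and denominator 3 times the quotient is (-256*cos(4*s) + 192*tan(2*s)^4 + 256*tan(2*s)^2 + 64)/(12); at s = 0 this is -16.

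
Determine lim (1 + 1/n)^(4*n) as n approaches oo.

Let L be the limit and take ln: ln L = lim (4n)·ln(1 + 1/n) = lim (4n)·(1/n + O(1/n²)) = 4.
Hence L = e^(4).

e^(4)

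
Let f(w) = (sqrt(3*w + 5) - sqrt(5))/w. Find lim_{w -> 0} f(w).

Substitution gives 0/0. Multiply numerator and denominator by the conjugate √(5 + 3w) + √5.
The numerator becomes (5 + 3w) − 5 = 3w, so the expression simplifies to 3/(√(5 + 3w) + √5).
Letting w → 0 gives 3/(2√5) = 3*√(5)/10.

3*√(5)/10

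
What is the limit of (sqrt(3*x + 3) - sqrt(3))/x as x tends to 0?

Substitution gives 0/0. Multiply numerator and denominator by the conjugate √(3 + 3x) + √3.
The numerator becomes (3 + 3x) − 3 = 3x, so the expression simplifies to 3/(√(3 + 3x) + √3).
Letting x → 0 gives 3/(2√3) = √(3)/2.

√(3)/2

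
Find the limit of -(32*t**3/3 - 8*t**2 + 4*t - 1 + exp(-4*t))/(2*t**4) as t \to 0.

Direct substitution gives 0/0.
Apply L'Hôpital: lim (32*t^2 - 16*t + 4 - 4*e^(-4*t))/(-8*t^3), still 0/0.
Apply L'Hôpital: lim (64*t - 16 + 16*e^(-4*t))/(-24*t^2), still 0/0.
Apply L'Hôpital: lim (64 - 64*e^(-4*t))/(-48*t), still 0/0.
After 4 applications of L'Hôpital's rule the quotient is (256*e^(-4*t))/(-48); substituting t = 0 gives -16/3.

-16/3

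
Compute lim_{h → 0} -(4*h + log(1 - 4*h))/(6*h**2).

4/3

Direct substitution gives 0/0.
Apply L'Hôpital: lim (4 - 4/(1 - 4*h))/(-12*h), still 0/0.
After 2 applications of L'Hôpital's rule the quotient is (-16/(1 - 4*h)^2)/(-12); substituting h = 0 gives 4/3.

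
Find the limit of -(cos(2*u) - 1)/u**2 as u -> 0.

2

Direct substitution gives 0/0.
Apply L'Hôpital: lim (-2*sin(2*u))/(-2*u), still 0/0.
After 2 applications of L'Hôpital's rule the quotient is (-4*cos(2*u))/(-2); substituting u = 0 gives 2.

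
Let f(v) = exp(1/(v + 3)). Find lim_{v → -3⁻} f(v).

0

As v → -3⁻, 1/(v + 3) → −∞, so e^(1/(v + 3)) → 0.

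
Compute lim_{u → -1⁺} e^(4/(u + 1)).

As u → -1⁺, 4/(u + 1) → +∞, so e^(4/(u + 1)) → ∞.

∞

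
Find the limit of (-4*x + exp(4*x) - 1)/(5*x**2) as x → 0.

8/5

Direct substitution gives 0/0.
Apply L'Hôpital: lim (4*e^(4*x) - 4)/(10*x), still 0/0.
After 2 applications of L'Hôpital's rule the quotient is (16*e^(4*x))/(10); substituting x = 0 gives 8/5.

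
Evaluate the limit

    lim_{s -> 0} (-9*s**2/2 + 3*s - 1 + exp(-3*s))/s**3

Direct substitution gives 0/0.
Apply L'Hôpital: lim (-9*s + 3 - 3*e^(-3*s))/(3*s^2), still 0/0.
Apply L'Hôpital: lim (-9 + 9*e^(-3*s))/(6*s), still 0/0.
After 3 applications of L'Hôpital's rule the quotient is (-27*e^(-3*s))/(6); substituting s = 0 gives -9/2.

-9/2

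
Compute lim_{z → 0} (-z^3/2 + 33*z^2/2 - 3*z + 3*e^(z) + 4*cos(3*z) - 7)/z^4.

Substitution gives 0/0; apply L'Hôpital's rule 4 times.
After differentiating numerator and denominator 4 times the quotient is (3*e^(z) + 324*cos(3*z))/(24); at z = 0 this is 109/8.

109/8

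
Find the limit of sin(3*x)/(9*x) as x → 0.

Substitution gives 0/0.
Write it as (3/9)·sin(3x)/(3x); since sin(u)/u → 1, the limit is 1/3.

1/3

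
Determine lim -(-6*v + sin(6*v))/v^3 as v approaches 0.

Direct substitution gives 0/0.
Apply L'Hôpital: lim (6*cos(6*v) - 6)/(-3*v^2), still 0/0.
Apply L'Hôpital: lim (-36*sin(6*v))/(-6*v), still 0/0.
After 3 applications of L'Hôpital's rule the quotient is (-216*cos(6*v))/(-6); substituting v = 0 gives 36.

36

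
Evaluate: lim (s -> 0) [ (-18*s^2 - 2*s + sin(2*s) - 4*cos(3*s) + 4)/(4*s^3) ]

Substitution gives 0/0 (the numerator vanishes to order 3).
Expand each term to order s^3: the coefficient of s^3 in -4·cos(3s) is 0 and in sin(2s) is -4/3.
Lower-order terms cancel with the polynomial part, so the numerator is (-4/3)·s^3 + o(s^3), and the limit is (-4/3)/(4) = -1/3.

-1/3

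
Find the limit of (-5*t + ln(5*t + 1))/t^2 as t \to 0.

-25/2

Direct substitution gives 0/0.
Apply L'Hôpital: lim (-5 + 5/(5*t + 1))/(2*t), still 0/0.
After 2 applications of L'Hôpital's rule the quotient is (-25/(5*t + 1)^2)/(2); substituting t = 0 gives -25/2.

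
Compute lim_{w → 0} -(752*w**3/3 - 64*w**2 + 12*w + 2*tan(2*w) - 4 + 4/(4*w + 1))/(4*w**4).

-256

Substitution gives 0/0 (the numerator vanishes to order 4).
Expand each term to order w^4: the coefficient of w^4 in 2·tan(2w) is 0 and in 4·1/(1 + 4w) is 1024.
Lower-order terms cancel with the polynomial part, so the numerator is (1024)·w^4 + o(w^4), and the limit is (1024)/(-4) = -256.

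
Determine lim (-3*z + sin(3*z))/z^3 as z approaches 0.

-9/2

Direct substitution gives 0/0.
Apply L'Hôpital: lim (3*cos(3*z) - 3)/(3*z^2), still 0/0.
Apply L'Hôpital: lim (-9*sin(3*z))/(6*z), still 0/0.
After 3 applications of L'Hôpital's rule the quotient is (-27*cos(3*z))/(6); substituting z = 0 gives -9/2.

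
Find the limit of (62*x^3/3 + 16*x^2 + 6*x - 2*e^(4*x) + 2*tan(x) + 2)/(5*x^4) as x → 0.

-64/15

Substitution gives 0/0 (the numerator vanishes to order 4).
Expand each term to order x^4: the coefficient of x^4 in -2·e^(4x) is -64/3 and in 2·tan(x) is 0.
Lower-order terms cancel with the polynomial part, so the numerator is (-64/3)·x^4 + o(x^4), and the limit is (-64/3)/(5) = -64/15.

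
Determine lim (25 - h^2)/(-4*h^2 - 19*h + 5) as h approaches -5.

10/21

Direct substitution gives 0/0, so factor. Both numerator and denominator have (h + 5) as a factor.
After cancelling, the expression reduces to (5 - h)/(1 - 4*h).
Substituting h = -5 gives 10/21.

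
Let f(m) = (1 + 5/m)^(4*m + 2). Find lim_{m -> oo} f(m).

The base → 1 and the exponent → ∞: a 1^∞ form.
Take logarithms: (4m + 2)·ln(1 + 5/m). Since ln(1+u) ~ u for small u, this behaves like (4m)·(5/m) → 20.
So the limit is e^(20).

e^(20)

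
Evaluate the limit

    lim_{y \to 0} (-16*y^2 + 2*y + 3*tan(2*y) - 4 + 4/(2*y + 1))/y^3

-24

Substitution gives 0/0 (the numerator vanishes to order 3).
Expand each term to order y^3: the coefficient of y^3 in 4·1/(1 + 2y) is -32 and in 3·tan(2y) is 8.
Lower-order terms cancel with the polynomial part, so the numerator is (-24)·y^3 + o(y^3), and the limit is (-24)/(1) = -24.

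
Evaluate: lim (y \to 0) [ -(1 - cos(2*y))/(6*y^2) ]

Substitution gives 0/0.
Use (1 − cos u)/u² → 1/2 with u = 2y: the limit is 2²/(2·(-6)) = -1/3.

-1/3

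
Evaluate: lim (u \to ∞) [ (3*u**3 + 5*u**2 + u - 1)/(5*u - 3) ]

∞

The numerator has higher degree (3 > 1); the quotient behaves like (3/(5))·u^2 for large |u|.
As u → +∞ this diverges to ∞.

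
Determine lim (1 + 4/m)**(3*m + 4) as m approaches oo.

e^(12)

The base → 1 and the exponent → ∞: a 1^∞ form.
Take logarithms: (3m + 4)·ln(1 + 4/m). Since ln(1+u) ~ u for small u, this behaves like (3m)·(4/m) → 12.
So the limit is e^(12).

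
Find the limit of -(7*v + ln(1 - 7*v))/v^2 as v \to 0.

49/2

Direct substitution gives 0/0.
Apply L'Hôpital: lim (7 - 7/(1 - 7*v))/(-2*v), still 0/0.
After 2 applications of L'Hôpital's rule the quotient is (-49/(1 - 7*v)^2)/(-2); substituting v = 0 gives 49/2.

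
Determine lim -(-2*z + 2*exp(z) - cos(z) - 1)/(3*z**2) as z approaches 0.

-1/2

Substitution gives 0/0; apply L'Hôpital's rule 2 times.
After differentiating numerator and denominator 2 times the quotient is (2*e^(z) + cos(z))/(-6); at z = 0 this is -1/2.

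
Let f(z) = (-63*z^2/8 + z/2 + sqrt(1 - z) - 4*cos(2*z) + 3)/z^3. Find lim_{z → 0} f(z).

-1/16

Substitution gives 0/0 (the numerator vanishes to order 3).
Expand each term to order z^3: the coefficient of z^3 in √(1 - z) is -1/16 and in -4·cos(2z) is 0.
Lower-order terms cancel with the polynomial part, so the numerator is (-1/16)·z^3 + o(z^3), and the limit is (-1/16)/(1) = -1/16.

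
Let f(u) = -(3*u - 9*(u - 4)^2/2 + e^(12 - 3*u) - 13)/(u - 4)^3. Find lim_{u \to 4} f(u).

9/2

Direct substitution gives 0/0.
Apply L'Hôpital: lim (-9*u - 3*e^(12 - 3*u) + 39)/(-3*(u - 4)^2), still 0/0.
Apply L'Hôpital: lim (9*e^(12 - 3*u) - 9)/(24 - 6*u), still 0/0.
After 3 applications of L'Hôpital's rule the quotient is (-27*e^(12 - 3*u))/(-6); substituting u = 4 gives 9/2.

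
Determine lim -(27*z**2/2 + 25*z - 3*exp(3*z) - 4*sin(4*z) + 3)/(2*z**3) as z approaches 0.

Substitution gives 0/0 (the numerator vanishes to order 3).
Expand each term to order z^3: the coefficient of z^3 in -3·e^(3z) is -27/2 and in -4·sin(4z) is 128/3.
Lower-order terms cancel with the polynomial part, so the numerator is (175/6)·z^3 + o(z^3), and the limit is (175/6)/(-2) = -175/12.

-175/12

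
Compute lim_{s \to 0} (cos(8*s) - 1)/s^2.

Direct substitution gives 0/0.
Apply L'Hôpital: lim (-8*sin(8*s))/(2*s), still 0/0.
After 2 applications of L'Hôpital's rule the quotient is (-64*cos(8*s))/(2); substituting s = 0 gives -32.

-32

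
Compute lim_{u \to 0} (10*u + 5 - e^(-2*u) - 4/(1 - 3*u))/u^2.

-38

Substitution gives 0/0; apply L'Hôpital's rule 2 times.
After differentiating numerator and denominator 2 times the quotient is (-4*e^(-2*u) + 72/(3*u - 1)^3)/(2); at u = 0 this is -38.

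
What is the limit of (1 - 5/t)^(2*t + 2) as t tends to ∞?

e^(-10)

The base → 1 and the exponent → ∞: a 1^∞ form.
Take logarithms: (2t + 2)·ln(1 - 5/t). Since ln(1+u) ~ u for small u, this behaves like (2t)·(-5/t) → -10.
So the limit is e^(-10).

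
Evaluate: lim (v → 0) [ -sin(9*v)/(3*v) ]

Substitution gives 0/0.
Write it as (9/(-3))·sin(9v)/(9v); since sin(u)/u → 1, the limit is -3.

-3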